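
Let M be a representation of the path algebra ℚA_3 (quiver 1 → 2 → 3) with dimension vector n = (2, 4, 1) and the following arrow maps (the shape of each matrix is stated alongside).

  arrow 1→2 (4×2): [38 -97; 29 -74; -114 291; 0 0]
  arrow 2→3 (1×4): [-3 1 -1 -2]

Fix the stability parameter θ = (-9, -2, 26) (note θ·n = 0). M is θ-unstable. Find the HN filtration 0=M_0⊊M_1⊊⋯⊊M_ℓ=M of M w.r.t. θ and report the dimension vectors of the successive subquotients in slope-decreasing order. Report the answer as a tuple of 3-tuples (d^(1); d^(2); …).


Via rank(M_{q-1}∘⋯∘M_p): M ≅ I[1,2], I[1,3], I[2,2]^2.
μ_θ-semistable layers: μ^(1)=26; μ^(2)=-2; μ^(3)=-9

((0, 0, 1); (0, 4, 0); (2, 0, 0))


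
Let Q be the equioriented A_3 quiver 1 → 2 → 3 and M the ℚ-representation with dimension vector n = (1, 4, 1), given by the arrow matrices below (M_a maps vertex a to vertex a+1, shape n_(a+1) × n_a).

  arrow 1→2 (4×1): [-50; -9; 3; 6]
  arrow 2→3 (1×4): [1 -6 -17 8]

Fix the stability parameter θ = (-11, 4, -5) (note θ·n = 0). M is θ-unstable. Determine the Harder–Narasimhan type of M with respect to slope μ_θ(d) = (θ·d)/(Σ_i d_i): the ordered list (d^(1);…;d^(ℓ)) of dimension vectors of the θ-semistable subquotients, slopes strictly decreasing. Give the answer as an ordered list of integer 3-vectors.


Via rank(M_{q-1}∘⋯∘M_p): M ≅ I[1,3], I[2,2]^3.
μ_θ-semistable layers: μ^(1)=4; μ^(2)=-1/2; μ^(3)=-11

((0, 3, 0); (0, 1, 1); (1, 0, 0))


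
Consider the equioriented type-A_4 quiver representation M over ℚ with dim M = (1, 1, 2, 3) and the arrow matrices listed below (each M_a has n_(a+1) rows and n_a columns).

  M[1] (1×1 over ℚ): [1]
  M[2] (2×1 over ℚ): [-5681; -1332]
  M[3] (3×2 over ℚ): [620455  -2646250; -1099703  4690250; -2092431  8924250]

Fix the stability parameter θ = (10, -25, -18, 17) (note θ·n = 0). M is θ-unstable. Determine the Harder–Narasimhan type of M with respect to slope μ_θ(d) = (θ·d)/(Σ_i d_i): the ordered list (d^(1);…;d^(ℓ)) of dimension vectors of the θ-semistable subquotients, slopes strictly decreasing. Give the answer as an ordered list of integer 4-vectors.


Via rank(M_{q-1}∘⋯∘M_p): M ≅ I[1,4], I[3,3], I[4,4]^2.
μ_θ-semistable layers: μ^(1)=17; μ^(2)=-11; μ^(3)=-18

((0, 0, 0, 3); (1, 1, 1, 0); (0, 0, 1, 0))


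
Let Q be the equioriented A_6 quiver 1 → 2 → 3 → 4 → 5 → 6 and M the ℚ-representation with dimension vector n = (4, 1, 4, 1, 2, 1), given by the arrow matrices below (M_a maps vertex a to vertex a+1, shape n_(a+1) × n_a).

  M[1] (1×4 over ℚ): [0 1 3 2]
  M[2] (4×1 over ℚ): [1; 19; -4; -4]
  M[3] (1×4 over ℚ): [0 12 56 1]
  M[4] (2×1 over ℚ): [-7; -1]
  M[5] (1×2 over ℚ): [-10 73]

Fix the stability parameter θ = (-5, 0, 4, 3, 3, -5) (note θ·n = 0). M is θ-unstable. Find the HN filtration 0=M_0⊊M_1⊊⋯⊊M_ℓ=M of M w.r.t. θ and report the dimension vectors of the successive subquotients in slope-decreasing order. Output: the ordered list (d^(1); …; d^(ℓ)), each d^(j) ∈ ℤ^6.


Barcode: M ≅ I[1,1]^3, I[1,3], I[3,3]^2, I[3,6], I[5,5]. HN layers by μ_θ (5 steps, strictly decreasing):
  μ^(1)=4; μ^(2)=3; μ^(3)=5/4; μ^(4)=0; μ^(5)=-5

((0, 0, 3, 0, 0, 0); (0, 0, 0, 0, 1, 0); (0, 0, 1, 1, 1, 1); (0, 1, 0, 0, 0, 0); (4, 0, 0, 0, 0, 0))


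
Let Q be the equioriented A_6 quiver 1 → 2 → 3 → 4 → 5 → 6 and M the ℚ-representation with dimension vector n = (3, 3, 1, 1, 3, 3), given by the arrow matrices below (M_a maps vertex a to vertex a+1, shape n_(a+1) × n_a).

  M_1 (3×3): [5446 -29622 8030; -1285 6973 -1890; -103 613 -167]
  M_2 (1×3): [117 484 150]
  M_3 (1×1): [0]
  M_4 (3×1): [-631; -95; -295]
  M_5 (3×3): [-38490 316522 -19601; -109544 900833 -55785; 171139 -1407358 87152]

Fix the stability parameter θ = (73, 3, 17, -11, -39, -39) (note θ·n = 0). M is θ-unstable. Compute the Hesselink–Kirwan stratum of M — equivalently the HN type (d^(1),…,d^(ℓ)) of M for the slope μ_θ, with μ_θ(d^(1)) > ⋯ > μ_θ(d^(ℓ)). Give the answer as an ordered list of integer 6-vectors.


Interval decomposition of M: I[1,2]^2, I[1,3], I[4,6], I[5,6]^2.
HN type (ℓ=4): μ^(1)=38; μ^(2)=31; μ^(3)=-89/3; μ^(4)=-39

((2, 2, 0, 0, 0, 0); (1, 1, 1, 0, 0, 0); (0, 0, 0, 1, 1, 1); (0, 0, 0, 0, 2, 2))


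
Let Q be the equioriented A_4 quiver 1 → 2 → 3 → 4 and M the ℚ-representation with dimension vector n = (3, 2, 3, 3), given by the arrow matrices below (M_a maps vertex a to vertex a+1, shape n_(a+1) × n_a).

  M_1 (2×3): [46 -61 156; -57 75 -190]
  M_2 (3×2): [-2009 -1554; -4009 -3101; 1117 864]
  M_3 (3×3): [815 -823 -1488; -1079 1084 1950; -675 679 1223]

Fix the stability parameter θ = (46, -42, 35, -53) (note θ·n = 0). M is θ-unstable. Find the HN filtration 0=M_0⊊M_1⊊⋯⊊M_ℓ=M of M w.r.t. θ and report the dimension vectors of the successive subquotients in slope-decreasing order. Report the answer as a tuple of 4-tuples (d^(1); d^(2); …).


Barcode: M ≅ I[1,1], I[1,4]^2, I[3,4]. HN layers by μ_θ (3 steps, strictly decreasing):
  μ^(1)=46; μ^(2)=-7/2; μ^(3)=-9

((1, 0, 0, 0); (2, 2, 2, 2); (0, 0, 1, 1))


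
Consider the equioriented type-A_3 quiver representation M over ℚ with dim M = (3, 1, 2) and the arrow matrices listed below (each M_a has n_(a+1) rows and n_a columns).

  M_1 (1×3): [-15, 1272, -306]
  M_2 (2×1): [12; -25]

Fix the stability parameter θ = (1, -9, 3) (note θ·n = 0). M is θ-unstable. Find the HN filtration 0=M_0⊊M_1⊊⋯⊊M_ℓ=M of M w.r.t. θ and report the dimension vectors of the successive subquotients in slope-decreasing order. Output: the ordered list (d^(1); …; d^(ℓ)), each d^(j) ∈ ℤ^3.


Via rank(M_{q-1}∘⋯∘M_p): M ≅ I[1,1]^2, I[1,3], I[3,3].
μ_θ-semistable layers: μ^(1)=3; μ^(2)=1; μ^(3)=-4

((0, 0, 2); (2, 0, 0); (1, 1, 0))


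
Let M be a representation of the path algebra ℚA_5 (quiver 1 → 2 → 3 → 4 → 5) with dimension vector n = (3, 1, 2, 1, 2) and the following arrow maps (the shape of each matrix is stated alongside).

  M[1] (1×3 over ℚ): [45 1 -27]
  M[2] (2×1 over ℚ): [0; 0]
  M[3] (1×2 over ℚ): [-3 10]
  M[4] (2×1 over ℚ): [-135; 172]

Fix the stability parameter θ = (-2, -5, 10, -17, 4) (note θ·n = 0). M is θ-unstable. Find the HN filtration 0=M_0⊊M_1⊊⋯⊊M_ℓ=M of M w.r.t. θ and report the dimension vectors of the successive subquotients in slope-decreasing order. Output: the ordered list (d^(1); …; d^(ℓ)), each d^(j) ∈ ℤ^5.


Via rank(M_{q-1}∘⋯∘M_p): M ≅ I[1,1]^2, I[1,2], I[3,3], I[3,5], I[5,5].
μ_θ-semistable layers: μ^(1)=10; μ^(2)=4; μ^(3)=-2; μ^(4)=-7/2

((0, 0, 1, 0, 0); (0, 0, 0, 0, 2); (2, 0, 0, 0, 0); (1, 1, 1, 1, 0))


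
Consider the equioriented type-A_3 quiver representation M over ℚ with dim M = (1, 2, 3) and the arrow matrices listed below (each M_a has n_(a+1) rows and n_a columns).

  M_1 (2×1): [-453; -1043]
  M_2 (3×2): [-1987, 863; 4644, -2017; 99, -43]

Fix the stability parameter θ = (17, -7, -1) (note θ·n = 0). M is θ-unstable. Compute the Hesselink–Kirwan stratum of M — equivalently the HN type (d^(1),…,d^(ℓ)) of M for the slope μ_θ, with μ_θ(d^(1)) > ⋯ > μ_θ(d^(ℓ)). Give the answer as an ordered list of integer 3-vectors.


Interval decomposition of M: I[1,3], I[2,3], I[3,3].
HN type (ℓ=3): μ^(1)=3; μ^(2)=-1; μ^(3)=-7

((1, 1, 1); (0, 0, 2); (0, 1, 0))


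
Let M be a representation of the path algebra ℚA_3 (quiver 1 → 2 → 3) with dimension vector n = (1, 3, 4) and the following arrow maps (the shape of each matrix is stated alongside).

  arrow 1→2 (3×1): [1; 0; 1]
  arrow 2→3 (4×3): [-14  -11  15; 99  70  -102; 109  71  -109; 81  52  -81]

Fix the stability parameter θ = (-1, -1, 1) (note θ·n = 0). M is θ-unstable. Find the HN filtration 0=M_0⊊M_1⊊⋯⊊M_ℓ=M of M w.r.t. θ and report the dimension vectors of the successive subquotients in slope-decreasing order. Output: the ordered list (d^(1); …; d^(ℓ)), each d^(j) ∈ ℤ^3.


Via rank(M_{q-1}∘⋯∘M_p): M ≅ I[1,3], I[2,3]^2, I[3,3].
μ_θ-semistable layers: μ^(1)=1; μ^(2)=-1

((0, 0, 4); (1, 3, 0))


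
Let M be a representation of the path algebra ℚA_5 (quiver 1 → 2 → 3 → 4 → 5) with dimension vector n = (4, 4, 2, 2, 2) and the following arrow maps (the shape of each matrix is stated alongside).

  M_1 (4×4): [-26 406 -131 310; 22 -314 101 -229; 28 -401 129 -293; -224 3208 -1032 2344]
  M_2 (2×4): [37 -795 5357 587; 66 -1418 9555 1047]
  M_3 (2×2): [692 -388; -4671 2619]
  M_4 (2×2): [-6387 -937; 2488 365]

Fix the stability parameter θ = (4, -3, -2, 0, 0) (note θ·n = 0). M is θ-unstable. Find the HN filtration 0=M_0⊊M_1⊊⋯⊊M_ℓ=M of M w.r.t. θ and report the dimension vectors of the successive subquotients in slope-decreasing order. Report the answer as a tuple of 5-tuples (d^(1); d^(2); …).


Interval decomposition of M: I[1,1], I[1,2], I[1,3], I[1,5], I[2,2], I[4,5].
HN type (ℓ=5): μ^(1)=4; μ^(2)=1/2; μ^(3)=0; μ^(4)=-1/3; μ^(5)=-3

((1, 0, 0, 0, 0); (1, 1, 0, 0, 0); (0, 0, 0, 2, 2); (2, 2, 2, 0, 0); (0, 1, 0, 0, 0))


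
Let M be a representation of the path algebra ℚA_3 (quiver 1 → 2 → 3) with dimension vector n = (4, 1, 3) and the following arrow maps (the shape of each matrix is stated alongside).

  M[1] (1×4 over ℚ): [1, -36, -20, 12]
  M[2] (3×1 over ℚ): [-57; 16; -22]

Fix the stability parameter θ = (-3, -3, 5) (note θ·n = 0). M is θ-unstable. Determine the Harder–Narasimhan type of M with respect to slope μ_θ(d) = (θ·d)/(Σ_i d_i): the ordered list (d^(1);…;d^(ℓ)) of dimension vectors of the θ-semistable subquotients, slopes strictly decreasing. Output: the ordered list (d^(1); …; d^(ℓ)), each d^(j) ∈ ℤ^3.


Barcode: M ≅ I[1,1]^3, I[1,3], I[3,3]^2. HN layers by μ_θ (2 steps, strictly decreasing):
  μ^(1)=5; μ^(2)=-3

((0, 0, 3); (4, 1, 0))


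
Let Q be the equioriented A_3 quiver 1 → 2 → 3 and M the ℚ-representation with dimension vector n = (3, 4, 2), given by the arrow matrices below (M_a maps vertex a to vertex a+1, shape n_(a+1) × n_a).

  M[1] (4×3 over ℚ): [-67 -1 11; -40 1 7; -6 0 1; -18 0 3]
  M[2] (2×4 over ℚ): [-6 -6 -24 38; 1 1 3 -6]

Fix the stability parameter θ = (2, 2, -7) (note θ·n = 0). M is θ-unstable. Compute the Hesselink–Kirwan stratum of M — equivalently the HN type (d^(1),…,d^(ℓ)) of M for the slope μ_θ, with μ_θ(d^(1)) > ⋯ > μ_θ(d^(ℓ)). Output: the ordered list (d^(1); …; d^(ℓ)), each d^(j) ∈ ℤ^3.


Barcode: M ≅ I[1,2]^2, I[1,3], I[2,3]. HN layers by μ_θ (3 steps, strictly decreasing):
  μ^(1)=2; μ^(2)=-1; μ^(3)=-5/2

((2, 2, 0); (1, 1, 1); (0, 1, 1))


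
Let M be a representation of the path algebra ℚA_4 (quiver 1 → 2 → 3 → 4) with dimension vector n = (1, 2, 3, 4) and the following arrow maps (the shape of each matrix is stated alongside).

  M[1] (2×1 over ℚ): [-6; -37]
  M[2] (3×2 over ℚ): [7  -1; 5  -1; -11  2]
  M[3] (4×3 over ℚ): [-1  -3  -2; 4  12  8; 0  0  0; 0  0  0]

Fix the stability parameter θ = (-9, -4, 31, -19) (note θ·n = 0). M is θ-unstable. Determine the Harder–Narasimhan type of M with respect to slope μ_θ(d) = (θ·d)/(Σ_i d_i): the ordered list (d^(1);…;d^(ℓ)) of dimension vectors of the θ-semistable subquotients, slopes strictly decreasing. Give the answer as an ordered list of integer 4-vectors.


Interval decomposition of M: I[1,3], I[2,3], I[3,4], I[4,4]^3.
HN type (ℓ=5): μ^(1)=31; μ^(2)=6; μ^(3)=-4; μ^(4)=-9; μ^(5)=-19

((0, 0, 2, 0); (0, 0, 1, 1); (0, 2, 0, 0); (1, 0, 0, 0); (0, 0, 0, 3))


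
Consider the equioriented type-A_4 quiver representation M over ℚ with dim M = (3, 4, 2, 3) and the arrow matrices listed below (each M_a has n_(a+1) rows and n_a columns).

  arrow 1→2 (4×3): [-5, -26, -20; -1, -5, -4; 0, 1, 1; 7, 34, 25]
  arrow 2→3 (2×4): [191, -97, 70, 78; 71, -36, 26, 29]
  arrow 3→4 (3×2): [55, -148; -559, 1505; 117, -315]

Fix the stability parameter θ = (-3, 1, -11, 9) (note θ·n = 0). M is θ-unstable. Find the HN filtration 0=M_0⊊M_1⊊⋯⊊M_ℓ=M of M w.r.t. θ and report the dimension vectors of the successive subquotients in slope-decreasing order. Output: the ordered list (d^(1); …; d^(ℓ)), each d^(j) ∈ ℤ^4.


Interval decomposition of M: I[1,2], I[1,4]^2, I[2,2], I[4,4].
HN type (ℓ=4): μ^(1)=9; μ^(2)=1; μ^(3)=-3; μ^(4)=-13/3

((0, 0, 0, 3); (0, 2, 0, 0); (1, 0, 0, 0); (2, 2, 2, 0))


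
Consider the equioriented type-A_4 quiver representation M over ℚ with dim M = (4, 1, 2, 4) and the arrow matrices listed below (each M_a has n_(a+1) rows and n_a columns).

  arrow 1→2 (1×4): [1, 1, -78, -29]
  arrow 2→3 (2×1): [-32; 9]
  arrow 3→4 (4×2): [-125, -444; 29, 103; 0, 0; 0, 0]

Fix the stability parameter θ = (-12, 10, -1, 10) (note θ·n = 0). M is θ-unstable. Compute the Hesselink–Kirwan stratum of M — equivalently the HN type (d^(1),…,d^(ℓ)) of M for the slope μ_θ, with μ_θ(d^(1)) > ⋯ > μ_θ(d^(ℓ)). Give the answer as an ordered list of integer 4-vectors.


Via rank(M_{q-1}∘⋯∘M_p): M ≅ I[1,1]^3, I[1,4], I[3,4], I[4,4]^2.
μ_θ-semistable layers: μ^(1)=10; μ^(2)=9/2; μ^(3)=-1; μ^(4)=-12

((0, 0, 0, 4); (0, 1, 1, 0); (0, 0, 1, 0); (4, 0, 0, 0))


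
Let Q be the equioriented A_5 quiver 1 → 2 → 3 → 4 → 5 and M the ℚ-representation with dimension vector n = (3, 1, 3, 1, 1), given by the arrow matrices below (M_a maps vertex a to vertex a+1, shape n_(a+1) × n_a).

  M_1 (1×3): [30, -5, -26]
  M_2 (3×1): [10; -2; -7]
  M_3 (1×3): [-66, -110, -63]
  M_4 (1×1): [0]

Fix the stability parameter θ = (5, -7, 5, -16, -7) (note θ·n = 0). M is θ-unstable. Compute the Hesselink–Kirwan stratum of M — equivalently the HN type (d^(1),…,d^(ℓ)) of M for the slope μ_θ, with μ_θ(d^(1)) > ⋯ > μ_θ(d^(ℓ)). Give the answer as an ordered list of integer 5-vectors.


Via rank(M_{q-1}∘⋯∘M_p): M ≅ I[1,1]^2, I[1,4], I[3,3]^2, I[5,5].
μ_θ-semistable layers: μ^(1)=5; μ^(2)=-13/4; μ^(3)=-7

((2, 0, 2, 0, 0); (1, 1, 1, 1, 0); (0, 0, 0, 0, 1))


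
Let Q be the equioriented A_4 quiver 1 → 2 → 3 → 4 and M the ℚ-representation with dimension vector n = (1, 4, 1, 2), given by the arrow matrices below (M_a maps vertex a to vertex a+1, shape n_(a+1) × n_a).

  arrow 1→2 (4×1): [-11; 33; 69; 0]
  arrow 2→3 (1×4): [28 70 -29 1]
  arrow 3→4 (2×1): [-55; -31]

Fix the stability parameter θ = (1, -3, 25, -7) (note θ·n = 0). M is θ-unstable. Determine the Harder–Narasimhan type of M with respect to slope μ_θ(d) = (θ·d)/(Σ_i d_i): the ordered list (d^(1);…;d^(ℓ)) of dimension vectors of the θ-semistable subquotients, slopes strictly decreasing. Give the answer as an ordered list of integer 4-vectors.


Barcode: M ≅ I[1,4], I[2,2]^3, I[4,4]. HN layers by μ_θ (4 steps, strictly decreasing):
  μ^(1)=9; μ^(2)=-1; μ^(3)=-3; μ^(4)=-7

((0, 0, 1, 1); (1, 1, 0, 0); (0, 3, 0, 0); (0, 0, 0, 1))


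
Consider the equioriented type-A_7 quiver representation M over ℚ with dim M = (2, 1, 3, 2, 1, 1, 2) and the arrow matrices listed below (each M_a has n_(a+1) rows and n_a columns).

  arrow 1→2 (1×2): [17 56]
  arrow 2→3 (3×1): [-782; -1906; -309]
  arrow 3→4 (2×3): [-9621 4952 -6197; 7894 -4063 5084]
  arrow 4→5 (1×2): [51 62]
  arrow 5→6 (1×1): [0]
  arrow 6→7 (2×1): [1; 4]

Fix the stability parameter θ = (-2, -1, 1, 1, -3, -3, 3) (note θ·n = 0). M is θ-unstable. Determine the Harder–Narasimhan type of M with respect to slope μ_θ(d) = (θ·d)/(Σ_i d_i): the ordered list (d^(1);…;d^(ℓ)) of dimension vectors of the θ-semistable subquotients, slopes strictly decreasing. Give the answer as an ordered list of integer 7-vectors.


Interval decomposition of M: I[1,1], I[1,5], I[3,3], I[3,4], I[6,7], I[7,7].
HN type (ℓ=6): μ^(1)=3; μ^(2)=1; μ^(3)=-1/3; μ^(4)=-1; μ^(5)=-2; μ^(6)=-3

((0, 0, 0, 0, 0, 0, 2); (0, 0, 2, 1, 0, 0, 0); (0, 0, 1, 1, 1, 0, 0); (0, 1, 0, 0, 0, 0, 0); (2, 0, 0, 0, 0, 0, 0); (0, 0, 0, 0, 0, 1, 0))


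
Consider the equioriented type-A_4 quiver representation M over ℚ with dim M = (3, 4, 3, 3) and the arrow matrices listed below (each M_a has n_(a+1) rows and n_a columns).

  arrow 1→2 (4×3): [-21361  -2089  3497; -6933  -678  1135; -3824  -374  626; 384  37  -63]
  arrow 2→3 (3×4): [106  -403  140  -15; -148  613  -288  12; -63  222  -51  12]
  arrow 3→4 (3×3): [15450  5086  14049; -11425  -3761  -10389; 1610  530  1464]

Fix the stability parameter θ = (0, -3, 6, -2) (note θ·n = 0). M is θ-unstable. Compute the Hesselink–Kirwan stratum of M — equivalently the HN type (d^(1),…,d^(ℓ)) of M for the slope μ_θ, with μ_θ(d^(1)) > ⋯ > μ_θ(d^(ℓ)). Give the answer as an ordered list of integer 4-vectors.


Via rank(M_{q-1}∘⋯∘M_p): M ≅ I[1,3], I[1,4]^2, I[2,2], I[4,4].
μ_θ-semistable layers: μ^(1)=6; μ^(2)=2; μ^(3)=-3/2; μ^(4)=-2; μ^(5)=-3

((0, 0, 1, 0); (0, 0, 2, 2); (3, 3, 0, 0); (0, 0, 0, 1); (0, 1, 0, 0))


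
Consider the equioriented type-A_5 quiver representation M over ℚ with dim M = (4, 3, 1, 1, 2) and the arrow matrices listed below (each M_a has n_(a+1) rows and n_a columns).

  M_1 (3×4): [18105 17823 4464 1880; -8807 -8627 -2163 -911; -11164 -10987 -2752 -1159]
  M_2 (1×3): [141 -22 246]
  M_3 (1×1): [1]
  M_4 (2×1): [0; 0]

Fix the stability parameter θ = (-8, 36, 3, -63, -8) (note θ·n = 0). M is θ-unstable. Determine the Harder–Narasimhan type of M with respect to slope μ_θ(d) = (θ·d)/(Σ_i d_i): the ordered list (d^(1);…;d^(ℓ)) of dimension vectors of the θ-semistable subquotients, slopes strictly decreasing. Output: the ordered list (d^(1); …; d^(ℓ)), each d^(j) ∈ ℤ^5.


Barcode: M ≅ I[1,1], I[1,2]^2, I[1,4], I[5,5]^2. HN layers by μ_θ (2 steps, strictly decreasing):
  μ^(1)=36; μ^(2)=-8

((0, 2, 0, 0, 0); (4, 1, 1, 1, 2))


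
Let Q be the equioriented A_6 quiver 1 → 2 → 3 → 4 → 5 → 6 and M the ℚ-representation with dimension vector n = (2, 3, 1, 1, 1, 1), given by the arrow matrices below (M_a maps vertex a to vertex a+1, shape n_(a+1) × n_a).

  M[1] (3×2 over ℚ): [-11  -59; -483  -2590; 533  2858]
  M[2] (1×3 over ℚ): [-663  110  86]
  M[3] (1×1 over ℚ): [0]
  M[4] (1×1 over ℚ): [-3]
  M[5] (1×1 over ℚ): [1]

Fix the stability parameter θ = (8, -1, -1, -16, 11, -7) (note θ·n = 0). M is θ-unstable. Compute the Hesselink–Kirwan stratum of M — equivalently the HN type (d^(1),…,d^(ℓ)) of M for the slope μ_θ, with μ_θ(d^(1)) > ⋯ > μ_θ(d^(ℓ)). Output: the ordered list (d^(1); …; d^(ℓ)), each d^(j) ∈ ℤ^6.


Barcode: M ≅ I[1,2], I[1,3], I[2,2], I[4,6]. HN layers by μ_θ (4 steps, strictly decreasing):
  μ^(1)=7/2; μ^(2)=2; μ^(3)=-1; μ^(4)=-16

((1, 1, 0, 0, 0, 0); (1, 1, 1, 0, 1, 1); (0, 1, 0, 0, 0, 0); (0, 0, 0, 1, 0, 0))


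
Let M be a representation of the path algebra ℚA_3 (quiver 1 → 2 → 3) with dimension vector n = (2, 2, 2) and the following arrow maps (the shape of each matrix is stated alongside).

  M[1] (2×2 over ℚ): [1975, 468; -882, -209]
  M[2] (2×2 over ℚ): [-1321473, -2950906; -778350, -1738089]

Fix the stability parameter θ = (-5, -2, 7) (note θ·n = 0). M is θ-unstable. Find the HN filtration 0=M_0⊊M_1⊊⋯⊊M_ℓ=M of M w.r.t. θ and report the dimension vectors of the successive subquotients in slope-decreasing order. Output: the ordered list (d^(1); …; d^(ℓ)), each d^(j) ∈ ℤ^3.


Barcode: M ≅ I[1,3]^2. HN layers by μ_θ (3 steps, strictly decreasing):
  μ^(1)=7; μ^(2)=-2; μ^(3)=-5

((0, 0, 2); (0, 2, 0); (2, 0, 0))


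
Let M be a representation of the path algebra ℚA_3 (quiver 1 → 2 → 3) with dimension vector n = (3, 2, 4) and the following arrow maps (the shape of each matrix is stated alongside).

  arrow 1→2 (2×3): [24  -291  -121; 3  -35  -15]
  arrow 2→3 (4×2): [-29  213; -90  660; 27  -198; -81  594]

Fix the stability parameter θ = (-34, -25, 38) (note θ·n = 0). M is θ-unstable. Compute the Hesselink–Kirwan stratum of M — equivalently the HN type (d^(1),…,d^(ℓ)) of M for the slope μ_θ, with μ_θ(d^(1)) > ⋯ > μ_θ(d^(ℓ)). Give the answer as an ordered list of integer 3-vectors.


Interval decomposition of M: I[1,1], I[1,3]^2, I[3,3]^2.
HN type (ℓ=3): μ^(1)=38; μ^(2)=-25; μ^(3)=-34

((0, 0, 4); (0, 2, 0); (3, 0, 0))


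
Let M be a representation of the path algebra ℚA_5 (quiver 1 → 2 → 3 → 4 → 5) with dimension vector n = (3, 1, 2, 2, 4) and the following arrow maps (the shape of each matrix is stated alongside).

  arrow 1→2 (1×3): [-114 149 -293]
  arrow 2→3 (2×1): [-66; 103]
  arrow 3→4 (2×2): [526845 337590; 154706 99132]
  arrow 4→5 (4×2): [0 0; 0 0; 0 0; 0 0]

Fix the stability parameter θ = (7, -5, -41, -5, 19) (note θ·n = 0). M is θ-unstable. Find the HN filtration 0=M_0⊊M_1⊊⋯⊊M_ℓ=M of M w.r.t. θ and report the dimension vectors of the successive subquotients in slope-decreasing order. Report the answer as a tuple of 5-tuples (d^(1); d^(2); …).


Via rank(M_{q-1}∘⋯∘M_p): M ≅ I[1,1]^2, I[1,3], I[3,4], I[4,4], I[5,5]^4.
μ_θ-semistable layers: μ^(1)=19; μ^(2)=7; μ^(3)=-5; μ^(4)=-13; μ^(5)=-41

((0, 0, 0, 0, 4); (2, 0, 0, 0, 0); (0, 0, 0, 2, 0); (1, 1, 1, 0, 0); (0, 0, 1, 0, 0))


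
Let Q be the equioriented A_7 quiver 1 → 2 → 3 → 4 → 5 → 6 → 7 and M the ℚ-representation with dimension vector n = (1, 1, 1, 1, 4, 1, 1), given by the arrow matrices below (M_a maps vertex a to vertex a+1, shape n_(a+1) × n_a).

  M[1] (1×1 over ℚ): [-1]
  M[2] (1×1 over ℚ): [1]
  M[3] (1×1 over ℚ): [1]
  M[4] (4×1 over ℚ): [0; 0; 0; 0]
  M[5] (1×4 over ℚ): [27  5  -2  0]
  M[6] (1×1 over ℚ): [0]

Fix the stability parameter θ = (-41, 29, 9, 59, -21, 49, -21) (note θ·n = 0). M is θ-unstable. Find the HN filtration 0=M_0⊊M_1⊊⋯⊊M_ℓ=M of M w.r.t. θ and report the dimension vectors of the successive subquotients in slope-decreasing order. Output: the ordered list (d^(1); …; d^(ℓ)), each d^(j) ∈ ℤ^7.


Via rank(M_{q-1}∘⋯∘M_p): M ≅ I[1,4], I[5,5]^3, I[5,6], I[7,7].
μ_θ-semistable layers: μ^(1)=59; μ^(2)=49; μ^(3)=19; μ^(4)=-21; μ^(5)=-41

((0, 0, 0, 1, 0, 0, 0); (0, 0, 0, 0, 0, 1, 0); (0, 1, 1, 0, 0, 0, 0); (0, 0, 0, 0, 4, 0, 1); (1, 0, 0, 0, 0, 0, 0))


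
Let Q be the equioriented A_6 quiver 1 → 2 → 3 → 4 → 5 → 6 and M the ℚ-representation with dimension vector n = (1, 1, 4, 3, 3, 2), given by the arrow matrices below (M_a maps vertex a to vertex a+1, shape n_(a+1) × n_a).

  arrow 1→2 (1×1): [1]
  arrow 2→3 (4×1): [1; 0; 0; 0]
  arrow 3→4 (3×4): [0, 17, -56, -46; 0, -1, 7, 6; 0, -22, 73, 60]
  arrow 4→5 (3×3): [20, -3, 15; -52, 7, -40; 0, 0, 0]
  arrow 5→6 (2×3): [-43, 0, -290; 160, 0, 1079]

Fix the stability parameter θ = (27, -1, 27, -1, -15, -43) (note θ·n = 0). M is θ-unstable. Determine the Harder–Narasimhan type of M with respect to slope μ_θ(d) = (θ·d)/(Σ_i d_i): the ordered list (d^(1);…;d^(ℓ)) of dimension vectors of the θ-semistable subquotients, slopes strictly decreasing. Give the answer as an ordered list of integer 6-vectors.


Barcode: M ≅ I[1,3], I[3,3], I[3,5], I[3,6], I[4,4], I[5,6]. HN layers by μ_θ (6 steps, strictly decreasing):
  μ^(1)=27; μ^(2)=13; μ^(3)=11/3; μ^(4)=-1; μ^(5)=-8; μ^(6)=-29

((0, 0, 2, 0, 0, 0); (1, 1, 0, 0, 0, 0); (0, 0, 1, 1, 1, 0); (0, 0, 0, 1, 0, 0); (0, 0, 1, 1, 1, 1); (0, 0, 0, 0, 1, 1))


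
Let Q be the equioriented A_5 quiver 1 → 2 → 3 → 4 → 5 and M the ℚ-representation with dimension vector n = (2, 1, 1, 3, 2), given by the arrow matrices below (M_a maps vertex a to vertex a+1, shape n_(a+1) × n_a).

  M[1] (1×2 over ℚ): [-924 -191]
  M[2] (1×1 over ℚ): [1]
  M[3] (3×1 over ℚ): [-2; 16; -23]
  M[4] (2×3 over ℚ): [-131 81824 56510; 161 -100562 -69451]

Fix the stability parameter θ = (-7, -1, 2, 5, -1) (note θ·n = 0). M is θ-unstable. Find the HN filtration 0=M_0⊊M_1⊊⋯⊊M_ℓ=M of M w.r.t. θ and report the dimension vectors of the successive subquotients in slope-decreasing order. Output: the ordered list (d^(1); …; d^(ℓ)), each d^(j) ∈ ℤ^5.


Interval decomposition of M: I[1,1], I[1,5], I[4,4], I[4,5].
HN type (ℓ=4): μ^(1)=5; μ^(2)=2; μ^(3)=-1; μ^(4)=-7

((0, 0, 0, 1, 0); (0, 0, 1, 2, 2); (0, 1, 0, 0, 0); (2, 0, 0, 0, 0))


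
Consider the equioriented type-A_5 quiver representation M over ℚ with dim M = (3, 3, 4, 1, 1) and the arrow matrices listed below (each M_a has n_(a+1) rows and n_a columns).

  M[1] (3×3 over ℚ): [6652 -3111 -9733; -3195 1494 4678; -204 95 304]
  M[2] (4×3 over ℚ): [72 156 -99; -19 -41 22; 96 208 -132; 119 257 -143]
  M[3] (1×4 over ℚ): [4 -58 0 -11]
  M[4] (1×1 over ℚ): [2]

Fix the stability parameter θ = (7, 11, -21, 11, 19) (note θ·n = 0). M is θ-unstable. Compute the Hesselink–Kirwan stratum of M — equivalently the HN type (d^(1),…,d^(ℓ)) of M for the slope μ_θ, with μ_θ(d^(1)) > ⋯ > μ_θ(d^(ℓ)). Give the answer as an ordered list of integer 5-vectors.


Via rank(M_{q-1}∘⋯∘M_p): M ≅ I[1,2], I[1,3], I[1,5], I[3,3]^2.
μ_θ-semistable layers: μ^(1)=19; μ^(2)=11; μ^(3)=7; μ^(4)=-1; μ^(5)=-21

((0, 0, 0, 0, 1); (0, 1, 0, 1, 0); (1, 0, 0, 0, 0); (2, 2, 2, 0, 0); (0, 0, 2, 0, 0))


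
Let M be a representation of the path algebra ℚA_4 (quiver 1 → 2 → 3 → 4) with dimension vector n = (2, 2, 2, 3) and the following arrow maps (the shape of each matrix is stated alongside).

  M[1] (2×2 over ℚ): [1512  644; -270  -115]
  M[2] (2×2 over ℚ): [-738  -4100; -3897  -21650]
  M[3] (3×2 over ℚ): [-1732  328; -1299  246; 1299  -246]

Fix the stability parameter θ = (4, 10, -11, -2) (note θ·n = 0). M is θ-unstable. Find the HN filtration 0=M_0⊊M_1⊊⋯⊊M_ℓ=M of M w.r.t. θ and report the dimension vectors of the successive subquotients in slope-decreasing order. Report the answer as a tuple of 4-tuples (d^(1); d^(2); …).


Interval decomposition of M: I[1,1], I[1,3], I[2,2], I[3,4], I[4,4]^2.
HN type (ℓ=5): μ^(1)=10; μ^(2)=4; μ^(3)=1; μ^(4)=-2; μ^(5)=-11

((0, 1, 0, 0); (1, 0, 0, 0); (1, 1, 1, 0); (0, 0, 0, 3); (0, 0, 1, 0))


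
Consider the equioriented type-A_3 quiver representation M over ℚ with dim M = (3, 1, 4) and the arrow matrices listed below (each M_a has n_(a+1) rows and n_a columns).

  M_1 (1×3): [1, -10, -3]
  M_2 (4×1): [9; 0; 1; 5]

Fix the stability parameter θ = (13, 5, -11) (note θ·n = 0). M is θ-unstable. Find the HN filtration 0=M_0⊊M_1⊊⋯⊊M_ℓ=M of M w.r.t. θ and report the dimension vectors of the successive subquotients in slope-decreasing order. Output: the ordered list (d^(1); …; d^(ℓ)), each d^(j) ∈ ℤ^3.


Interval decomposition of M: I[1,1]^2, I[1,3], I[3,3]^3.
HN type (ℓ=3): μ^(1)=13; μ^(2)=7/3; μ^(3)=-11

((2, 0, 0); (1, 1, 1); (0, 0, 3))


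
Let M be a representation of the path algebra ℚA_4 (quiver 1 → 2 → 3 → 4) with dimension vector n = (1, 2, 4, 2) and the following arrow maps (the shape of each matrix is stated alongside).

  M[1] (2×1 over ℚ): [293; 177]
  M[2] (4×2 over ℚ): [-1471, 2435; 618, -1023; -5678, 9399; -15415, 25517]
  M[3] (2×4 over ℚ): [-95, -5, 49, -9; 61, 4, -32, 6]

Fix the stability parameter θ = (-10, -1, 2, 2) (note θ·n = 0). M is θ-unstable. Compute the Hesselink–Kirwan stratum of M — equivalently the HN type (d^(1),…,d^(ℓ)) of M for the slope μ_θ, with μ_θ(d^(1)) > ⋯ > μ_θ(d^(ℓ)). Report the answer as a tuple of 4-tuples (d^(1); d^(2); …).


Barcode: M ≅ I[1,3], I[2,4], I[3,3], I[3,4]. HN layers by μ_θ (3 steps, strictly decreasing):
  μ^(1)=2; μ^(2)=-1; μ^(3)=-10

((0, 0, 4, 2); (0, 2, 0, 0); (1, 0, 0, 0))


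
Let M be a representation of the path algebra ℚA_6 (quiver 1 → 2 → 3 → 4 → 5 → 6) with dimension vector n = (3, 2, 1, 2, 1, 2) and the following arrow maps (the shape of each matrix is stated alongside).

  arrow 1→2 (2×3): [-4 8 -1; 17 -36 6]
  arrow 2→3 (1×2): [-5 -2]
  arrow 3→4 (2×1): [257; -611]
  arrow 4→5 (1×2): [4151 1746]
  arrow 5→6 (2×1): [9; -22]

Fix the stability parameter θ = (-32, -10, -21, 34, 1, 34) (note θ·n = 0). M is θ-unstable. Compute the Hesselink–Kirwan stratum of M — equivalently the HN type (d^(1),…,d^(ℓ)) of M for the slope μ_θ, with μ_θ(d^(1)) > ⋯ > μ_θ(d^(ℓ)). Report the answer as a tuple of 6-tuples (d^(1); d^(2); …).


Via rank(M_{q-1}∘⋯∘M_p): M ≅ I[1,1], I[1,2], I[1,6], I[4,4], I[6,6].
μ_θ-semistable layers: μ^(1)=34; μ^(2)=35/2; μ^(3)=-10; μ^(4)=-31/2; μ^(5)=-32

((0, 0, 0, 1, 0, 2); (0, 0, 0, 1, 1, 0); (0, 1, 0, 0, 0, 0); (0, 1, 1, 0, 0, 0); (3, 0, 0, 0, 0, 0))


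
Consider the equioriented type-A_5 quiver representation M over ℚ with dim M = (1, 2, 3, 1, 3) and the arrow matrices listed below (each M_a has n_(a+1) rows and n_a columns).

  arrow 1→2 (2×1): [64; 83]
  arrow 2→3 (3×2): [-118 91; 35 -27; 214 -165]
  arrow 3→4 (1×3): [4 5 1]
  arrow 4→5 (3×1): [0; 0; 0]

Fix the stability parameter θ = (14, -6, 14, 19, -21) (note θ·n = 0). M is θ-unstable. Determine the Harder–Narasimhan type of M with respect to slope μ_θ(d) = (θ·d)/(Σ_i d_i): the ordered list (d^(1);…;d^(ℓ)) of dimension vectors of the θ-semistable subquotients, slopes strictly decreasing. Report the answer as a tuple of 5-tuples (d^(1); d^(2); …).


Interval decomposition of M: I[1,3], I[2,4], I[3,3], I[5,5]^3.
HN type (ℓ=5): μ^(1)=19; μ^(2)=14; μ^(3)=4; μ^(4)=-6; μ^(5)=-21

((0, 0, 0, 1, 0); (0, 0, 3, 0, 0); (1, 1, 0, 0, 0); (0, 1, 0, 0, 0); (0, 0, 0, 0, 3))


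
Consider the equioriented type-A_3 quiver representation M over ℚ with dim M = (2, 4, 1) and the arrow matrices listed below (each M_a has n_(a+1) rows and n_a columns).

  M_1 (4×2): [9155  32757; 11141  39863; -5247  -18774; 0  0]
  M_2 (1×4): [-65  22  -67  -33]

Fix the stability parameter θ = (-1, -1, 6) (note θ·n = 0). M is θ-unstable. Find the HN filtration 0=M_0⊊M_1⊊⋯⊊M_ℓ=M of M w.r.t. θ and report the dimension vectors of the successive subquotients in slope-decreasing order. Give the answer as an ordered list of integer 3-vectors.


Interval decomposition of M: I[1,2], I[1,3], I[2,2]^2.
HN type (ℓ=2): μ^(1)=6; μ^(2)=-1

((0, 0, 1); (2, 4, 0))


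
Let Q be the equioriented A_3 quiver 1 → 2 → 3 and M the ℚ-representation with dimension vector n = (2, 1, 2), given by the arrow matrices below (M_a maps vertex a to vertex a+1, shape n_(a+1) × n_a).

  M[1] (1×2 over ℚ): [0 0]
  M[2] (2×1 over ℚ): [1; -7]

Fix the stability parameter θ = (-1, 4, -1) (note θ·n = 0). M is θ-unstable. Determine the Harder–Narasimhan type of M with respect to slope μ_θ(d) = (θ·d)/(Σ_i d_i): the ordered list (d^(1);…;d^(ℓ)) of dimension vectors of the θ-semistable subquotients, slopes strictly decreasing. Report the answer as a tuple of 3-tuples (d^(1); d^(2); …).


Via rank(M_{q-1}∘⋯∘M_p): M ≅ I[1,1]^2, I[2,3], I[3,3].
μ_θ-semistable layers: μ^(1)=3/2; μ^(2)=-1

((0, 1, 1); (2, 0, 1))


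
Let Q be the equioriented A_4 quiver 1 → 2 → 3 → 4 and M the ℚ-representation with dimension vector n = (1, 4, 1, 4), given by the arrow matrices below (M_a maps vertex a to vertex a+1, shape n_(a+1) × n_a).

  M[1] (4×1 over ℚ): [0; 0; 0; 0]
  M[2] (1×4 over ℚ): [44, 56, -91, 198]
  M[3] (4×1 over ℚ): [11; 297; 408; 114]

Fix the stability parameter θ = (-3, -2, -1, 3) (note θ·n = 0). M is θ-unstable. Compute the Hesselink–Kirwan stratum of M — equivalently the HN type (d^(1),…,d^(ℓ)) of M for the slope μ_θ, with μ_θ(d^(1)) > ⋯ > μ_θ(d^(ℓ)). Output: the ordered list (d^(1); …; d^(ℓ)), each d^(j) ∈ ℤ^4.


Interval decomposition of M: I[1,1], I[2,2]^3, I[2,4], I[4,4]^3.
HN type (ℓ=4): μ^(1)=3; μ^(2)=-1; μ^(3)=-2; μ^(4)=-3

((0, 0, 0, 4); (0, 0, 1, 0); (0, 4, 0, 0); (1, 0, 0, 0))


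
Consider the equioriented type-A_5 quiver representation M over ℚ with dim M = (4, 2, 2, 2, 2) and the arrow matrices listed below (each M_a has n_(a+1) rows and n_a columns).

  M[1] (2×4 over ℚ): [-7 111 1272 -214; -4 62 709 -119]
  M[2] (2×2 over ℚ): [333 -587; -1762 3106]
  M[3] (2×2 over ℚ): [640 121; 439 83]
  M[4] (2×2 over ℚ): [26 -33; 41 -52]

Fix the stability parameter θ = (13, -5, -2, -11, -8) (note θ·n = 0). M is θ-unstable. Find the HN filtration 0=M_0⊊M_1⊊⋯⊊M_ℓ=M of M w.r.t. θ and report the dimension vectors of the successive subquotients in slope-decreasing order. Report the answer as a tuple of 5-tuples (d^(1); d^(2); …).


Via rank(M_{q-1}∘⋯∘M_p): M ≅ I[1,1]^2, I[1,5]^2.
μ_θ-semistable layers: μ^(1)=13; μ^(2)=-13/5

((2, 0, 0, 0, 0); (2, 2, 2, 2, 2))


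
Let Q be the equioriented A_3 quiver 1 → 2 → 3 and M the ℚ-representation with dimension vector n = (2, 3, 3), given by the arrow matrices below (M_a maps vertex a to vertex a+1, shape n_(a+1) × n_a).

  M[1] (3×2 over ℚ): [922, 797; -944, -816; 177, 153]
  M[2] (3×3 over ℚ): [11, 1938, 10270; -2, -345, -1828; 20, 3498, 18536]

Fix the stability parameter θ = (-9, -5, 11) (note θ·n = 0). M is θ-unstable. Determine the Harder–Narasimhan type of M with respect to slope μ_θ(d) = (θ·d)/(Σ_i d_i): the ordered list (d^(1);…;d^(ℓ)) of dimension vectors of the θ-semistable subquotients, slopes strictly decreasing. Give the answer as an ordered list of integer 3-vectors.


Interval decomposition of M: I[1,2], I[1,3], I[2,3], I[3,3].
HN type (ℓ=3): μ^(1)=11; μ^(2)=-5; μ^(3)=-9

((0, 0, 3); (0, 3, 0); (2, 0, 0))


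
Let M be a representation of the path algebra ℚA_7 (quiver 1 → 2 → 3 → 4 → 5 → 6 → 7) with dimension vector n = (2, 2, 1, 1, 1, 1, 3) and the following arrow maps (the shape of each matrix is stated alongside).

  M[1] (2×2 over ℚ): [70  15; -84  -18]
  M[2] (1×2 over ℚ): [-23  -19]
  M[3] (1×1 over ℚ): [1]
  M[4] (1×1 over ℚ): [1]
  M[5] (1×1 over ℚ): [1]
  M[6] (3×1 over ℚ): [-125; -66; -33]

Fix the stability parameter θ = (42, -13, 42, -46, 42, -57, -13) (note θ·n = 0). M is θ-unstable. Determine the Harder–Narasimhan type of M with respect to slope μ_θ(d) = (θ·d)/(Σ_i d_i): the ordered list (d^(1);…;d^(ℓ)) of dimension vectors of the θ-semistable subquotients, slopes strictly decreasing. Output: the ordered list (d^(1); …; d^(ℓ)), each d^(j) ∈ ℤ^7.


Via rank(M_{q-1}∘⋯∘M_p): M ≅ I[1,1], I[1,7], I[2,2], I[7,7]^2.
μ_θ-semistable layers: μ^(1)=42; μ^(2)=-3/7; μ^(3)=-13

((1, 0, 0, 0, 0, 0, 0); (1, 1, 1, 1, 1, 1, 1); (0, 1, 0, 0, 0, 0, 2))


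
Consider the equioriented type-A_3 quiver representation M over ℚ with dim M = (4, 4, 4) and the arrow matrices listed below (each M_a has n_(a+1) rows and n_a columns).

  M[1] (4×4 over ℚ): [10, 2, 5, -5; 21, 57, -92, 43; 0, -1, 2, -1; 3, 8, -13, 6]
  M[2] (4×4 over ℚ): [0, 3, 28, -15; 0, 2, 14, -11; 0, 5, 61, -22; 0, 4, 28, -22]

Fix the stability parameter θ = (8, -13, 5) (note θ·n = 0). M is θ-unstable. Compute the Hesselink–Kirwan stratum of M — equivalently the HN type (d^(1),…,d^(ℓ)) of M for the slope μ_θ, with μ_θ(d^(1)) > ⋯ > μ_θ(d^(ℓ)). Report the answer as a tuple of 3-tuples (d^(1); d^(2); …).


Via rank(M_{q-1}∘⋯∘M_p): M ≅ I[1,2], I[1,3]^3, I[3,3].
μ_θ-semistable layers: μ^(1)=5; μ^(2)=-5/2

((0, 0, 4); (4, 4, 0))


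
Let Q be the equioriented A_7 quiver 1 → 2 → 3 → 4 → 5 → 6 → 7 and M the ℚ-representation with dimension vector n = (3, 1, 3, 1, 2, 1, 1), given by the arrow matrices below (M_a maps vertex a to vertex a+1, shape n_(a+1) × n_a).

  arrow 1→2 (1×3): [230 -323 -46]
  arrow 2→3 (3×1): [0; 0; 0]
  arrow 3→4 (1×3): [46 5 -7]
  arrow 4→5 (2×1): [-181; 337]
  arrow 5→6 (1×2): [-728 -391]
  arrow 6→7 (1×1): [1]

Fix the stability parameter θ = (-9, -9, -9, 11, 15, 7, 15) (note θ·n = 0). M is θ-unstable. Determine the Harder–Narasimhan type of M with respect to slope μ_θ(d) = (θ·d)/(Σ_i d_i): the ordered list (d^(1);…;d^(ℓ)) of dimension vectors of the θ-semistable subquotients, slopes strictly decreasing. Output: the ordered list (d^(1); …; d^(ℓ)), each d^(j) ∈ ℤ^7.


Interval decomposition of M: I[1,1]^2, I[1,2], I[3,3]^2, I[3,7], I[5,5].
HN type (ℓ=3): μ^(1)=15; μ^(2)=11; μ^(3)=-9

((0, 0, 0, 0, 1, 0, 1); (0, 0, 0, 1, 1, 1, 0); (3, 1, 3, 0, 0, 0, 0))


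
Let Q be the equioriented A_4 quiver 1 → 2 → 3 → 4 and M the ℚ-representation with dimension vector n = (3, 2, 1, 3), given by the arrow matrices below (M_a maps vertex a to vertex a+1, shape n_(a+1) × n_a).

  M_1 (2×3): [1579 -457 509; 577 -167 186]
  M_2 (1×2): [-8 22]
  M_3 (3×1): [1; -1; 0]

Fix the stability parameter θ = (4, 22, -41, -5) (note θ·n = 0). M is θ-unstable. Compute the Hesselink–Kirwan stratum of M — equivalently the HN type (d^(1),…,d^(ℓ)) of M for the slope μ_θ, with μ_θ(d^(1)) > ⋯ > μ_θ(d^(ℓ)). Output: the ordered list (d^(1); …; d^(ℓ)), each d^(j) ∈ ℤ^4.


Via rank(M_{q-1}∘⋯∘M_p): M ≅ I[1,1], I[1,2], I[1,4], I[4,4]^2.
μ_θ-semistable layers: μ^(1)=22; μ^(2)=4; μ^(3)=-5

((0, 1, 0, 0); (2, 0, 0, 0); (1, 1, 1, 3))


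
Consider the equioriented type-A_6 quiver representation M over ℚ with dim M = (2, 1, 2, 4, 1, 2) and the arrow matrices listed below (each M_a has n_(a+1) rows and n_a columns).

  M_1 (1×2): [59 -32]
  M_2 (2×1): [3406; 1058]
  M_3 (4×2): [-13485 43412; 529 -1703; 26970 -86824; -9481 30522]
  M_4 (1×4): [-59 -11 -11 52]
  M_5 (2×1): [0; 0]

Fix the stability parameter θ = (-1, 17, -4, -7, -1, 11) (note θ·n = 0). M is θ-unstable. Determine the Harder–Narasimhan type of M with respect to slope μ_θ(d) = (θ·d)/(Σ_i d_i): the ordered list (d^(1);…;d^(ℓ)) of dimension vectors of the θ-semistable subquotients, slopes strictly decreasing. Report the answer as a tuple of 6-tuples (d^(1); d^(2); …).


Interval decomposition of M: I[1,1], I[1,5], I[3,4], I[4,4]^2, I[6,6]^2.
HN type (ℓ=5): μ^(1)=11; μ^(2)=5/4; μ^(3)=-1; μ^(4)=-11/2; μ^(5)=-7

((0, 0, 0, 0, 0, 2); (0, 1, 1, 1, 1, 0); (2, 0, 0, 0, 0, 0); (0, 0, 1, 1, 0, 0); (0, 0, 0, 2, 0, 0))


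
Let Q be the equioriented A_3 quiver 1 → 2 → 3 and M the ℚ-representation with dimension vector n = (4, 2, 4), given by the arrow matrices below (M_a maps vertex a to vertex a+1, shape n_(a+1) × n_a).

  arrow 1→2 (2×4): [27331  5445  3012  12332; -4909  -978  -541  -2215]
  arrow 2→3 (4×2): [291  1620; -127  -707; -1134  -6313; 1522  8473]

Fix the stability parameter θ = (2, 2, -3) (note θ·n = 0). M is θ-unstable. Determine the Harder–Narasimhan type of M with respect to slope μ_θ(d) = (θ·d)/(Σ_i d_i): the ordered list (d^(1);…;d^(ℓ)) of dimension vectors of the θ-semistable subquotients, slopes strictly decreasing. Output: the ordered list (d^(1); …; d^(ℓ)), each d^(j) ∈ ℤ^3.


Interval decomposition of M: I[1,1]^2, I[1,3]^2, I[3,3]^2.
HN type (ℓ=3): μ^(1)=2; μ^(2)=1/3; μ^(3)=-3

((2, 0, 0); (2, 2, 2); (0, 0, 2))


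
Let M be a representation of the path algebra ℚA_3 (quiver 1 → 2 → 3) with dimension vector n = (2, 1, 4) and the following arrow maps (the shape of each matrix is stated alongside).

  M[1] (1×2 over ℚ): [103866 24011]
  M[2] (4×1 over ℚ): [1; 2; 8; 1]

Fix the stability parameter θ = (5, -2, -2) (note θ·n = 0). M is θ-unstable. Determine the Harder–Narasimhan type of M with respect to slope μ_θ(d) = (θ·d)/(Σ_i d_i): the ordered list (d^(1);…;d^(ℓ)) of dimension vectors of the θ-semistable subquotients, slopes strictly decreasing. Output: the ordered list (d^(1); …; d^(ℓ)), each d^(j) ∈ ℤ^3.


Interval decomposition of M: I[1,1], I[1,3], I[3,3]^3.
HN type (ℓ=3): μ^(1)=5; μ^(2)=1/3; μ^(3)=-2

((1, 0, 0); (1, 1, 1); (0, 0, 3))


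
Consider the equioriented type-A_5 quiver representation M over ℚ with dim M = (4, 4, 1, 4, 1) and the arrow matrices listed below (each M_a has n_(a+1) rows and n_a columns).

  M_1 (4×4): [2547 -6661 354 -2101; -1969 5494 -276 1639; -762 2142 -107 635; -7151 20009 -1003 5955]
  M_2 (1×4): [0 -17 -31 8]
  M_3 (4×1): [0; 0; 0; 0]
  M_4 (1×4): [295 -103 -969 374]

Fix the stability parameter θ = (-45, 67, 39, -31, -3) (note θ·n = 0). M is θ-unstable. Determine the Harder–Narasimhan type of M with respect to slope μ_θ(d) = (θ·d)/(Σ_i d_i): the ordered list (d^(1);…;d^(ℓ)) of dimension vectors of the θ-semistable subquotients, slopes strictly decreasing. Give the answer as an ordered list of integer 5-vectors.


Via rank(M_{q-1}∘⋯∘M_p): M ≅ I[1,2]^3, I[1,3], I[4,4]^3, I[4,5].
μ_θ-semistable layers: μ^(1)=67; μ^(2)=53; μ^(3)=-3; μ^(4)=-31; μ^(5)=-45

((0, 3, 0, 0, 0); (0, 1, 1, 0, 0); (0, 0, 0, 0, 1); (0, 0, 0, 4, 0); (4, 0, 0, 0, 0))
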